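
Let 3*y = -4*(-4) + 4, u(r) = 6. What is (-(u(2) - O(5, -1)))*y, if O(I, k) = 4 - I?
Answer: -140/3 ≈ -46.667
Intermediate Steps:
y = 20/3 (y = (-4*(-4) + 4)/3 = (16 + 4)/3 = (⅓)*20 = 20/3 ≈ 6.6667)
(-(u(2) - O(5, -1)))*y = -(6 - (4 - 1*5))*(20/3) = -(6 - (4 - 5))*(20/3) = -(6 - 1*(-1))*(20/3) = -(6 + 1)*(20/3) = -1*7*(20/3) = -7*20/3 = -140/3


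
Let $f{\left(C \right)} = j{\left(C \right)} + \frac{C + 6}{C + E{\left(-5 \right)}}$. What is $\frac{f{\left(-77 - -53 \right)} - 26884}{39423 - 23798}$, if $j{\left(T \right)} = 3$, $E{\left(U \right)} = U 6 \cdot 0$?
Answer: $- \frac{107521}{62500} \approx -1.7203$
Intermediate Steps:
$E{\left(U \right)} = 0$ ($E{\left(U \right)} = 6 U 0 = 0$)
$f{\left(C \right)} = 3 + \frac{6 + C}{C}$ ($f{\left(C \right)} = 3 + \frac{C + 6}{C + 0} = 3 + \frac{6 + C}{C}$)
$\frac{f{\left(-77 - -53 \right)} - 26884}{39423 - 23798} = \frac{\left(4 + \frac{6}{-77 - -53}\right) - 26884}{39423 - 23798} = \frac{\left(4 + \frac{6}{-77 + 53}\right) - 26884}{15625} = \left(\left(4 + \frac{6}{-24}\right) - 26884\right) \frac{1}{15625} = \left(\left(4 + 6 \left(- \frac{1}{24}\right)\right) - 26884\right) \frac{1}{15625} = \left(\left(4 - \frac{1}{4}\right) - 26884\right) \frac{1}{15625} = \left(\frac{15}{4} - 26884\right) \frac{1}{15625} = \left(- \frac{107521}{4}\right) \frac{1}{15625} = - \frac{107521}{62500}$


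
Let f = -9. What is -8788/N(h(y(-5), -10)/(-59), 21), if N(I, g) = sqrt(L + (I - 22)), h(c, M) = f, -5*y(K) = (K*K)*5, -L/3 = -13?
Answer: -4394*sqrt(14927)/253 ≈ -2121.9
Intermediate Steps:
L = 39 (L = -3*(-13) = 39)
y(K) = -K**2 (y(K) = -K*K*5/5 = -K**2*5/5 = -K**2)
h(c, M) = -9
N(I, g) = sqrt(17 + I) (N(I, g) = sqrt(39 + (I - 22)) = sqrt(39 + (-22 + I)) = sqrt(17 + I))
-8788/N(h(y(-5), -10)/(-59), 21) = -8788/sqrt(17 - 9/(-59)) = -8788/sqrt(17 - 9*(-1/59)) = -8788/sqrt(17 + 9/59) = -8788*sqrt(14927)/506 = -4394*sqrt(14927)/253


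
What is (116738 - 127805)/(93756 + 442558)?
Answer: -11067/536314 ≈ -0.020635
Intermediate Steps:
(116738 - 127805)/(93756 + 442558) = -11067/536314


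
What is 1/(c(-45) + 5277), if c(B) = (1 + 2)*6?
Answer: 1/5295 ≈ 0.00018886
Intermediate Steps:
c(B) = 18 (c(B) = 3*6 = 18)
1/(c(-45) + 5277) = 1/(18 + 5277) = 1/5295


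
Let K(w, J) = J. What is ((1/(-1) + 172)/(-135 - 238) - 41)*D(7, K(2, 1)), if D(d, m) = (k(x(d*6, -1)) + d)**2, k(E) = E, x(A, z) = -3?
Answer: -247424/373 ≈ -663.33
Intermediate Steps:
D(d, m) = (-3 + d)**2
((1/(-1) + 172)/(-135 - 238) - 41)*D(7, K(2, 1)) = ((1/(-1) + 172)/(-135 - 238) - 41)*(-3 + 7)**2 = ((-1 + 172)/(-373) - 41)*4**2 = (171*(-1/373) - 41)*16 = (-171/373 - 41)*16 = -15464/373*16 = -247424/373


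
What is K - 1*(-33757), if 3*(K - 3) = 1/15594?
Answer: 1579360321/46782 ≈ 33760.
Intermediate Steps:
K = 140347/46782 (K = 3 + (⅓)/15594 = 3 + (⅓)*(1/15594) = 3 + 1/46782 = 140347/46782 ≈ 3.0000)
K - 1*(-33757) = 140347/46782 - 1*(-33757) = 140347/46782 + 33757 = 1579360321/46782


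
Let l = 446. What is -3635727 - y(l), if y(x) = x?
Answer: -3636173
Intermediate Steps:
-3635727 - y(l) = -3635727 - 1*446 = -3635727 - 446 = -3636173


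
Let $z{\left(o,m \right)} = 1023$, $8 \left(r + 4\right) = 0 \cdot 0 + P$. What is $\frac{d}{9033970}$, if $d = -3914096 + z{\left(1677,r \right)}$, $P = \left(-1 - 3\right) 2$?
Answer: $- \frac{3913073}{9033970} \approx -0.43315$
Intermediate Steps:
$P = -8$ ($P = \left(-1 - 3\right) 2 = \left(-4\right) 2 = -8$)
$r = -5$ ($r = -4 + \frac{0 \cdot 0 - 8}{8} = -4 + \frac{0 - 8}{8} = -4 + \frac{1}{8} \left(-8\right) = -4 - 1 = -5$)
$d = -3913073$ ($d = -3914096 + 1023 = -3913073$)
$\frac{d}{9033970} = - \frac{3913073}{9033970}$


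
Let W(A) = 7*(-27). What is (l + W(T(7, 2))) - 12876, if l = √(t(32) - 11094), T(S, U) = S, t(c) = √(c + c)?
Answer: -13065 + I*√11086 ≈ -13065.0 + 105.29*I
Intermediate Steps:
t(c) = √2*√c (t(c) = √(2*c) = √2*√c)
W(A) = -189
l = I*√11086 (l = √(√2*√32 - 11094) = √(√2*(4*√2) - 11094) = √(8 - 11094) = √(-11086) = I*√11086 ≈ 105.29*I)
(l + W(T(7, 2))) - 12876 = (I*√11086 - 189) - 12876 = (-189 + I*√11086) - 12876 = -13065 + I*√11086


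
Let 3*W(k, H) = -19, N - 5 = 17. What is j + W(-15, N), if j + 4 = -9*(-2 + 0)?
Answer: 23/3 ≈ 7.6667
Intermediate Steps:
N = 22 (N = 5 + 17 = 22)
W(k, H) = -19/3 (W(k, H) = (1/3)*(-19) = -19/3)
j = 14 (j = -4 - 9*(-2 + 0) = -4 - 9*(-2) = -4 + 18 = 14)
j + W(-15, N) = 14 - 19/3 = 23/3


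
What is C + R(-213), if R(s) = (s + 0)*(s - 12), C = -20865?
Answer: 27060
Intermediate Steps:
R(s) = s*(-12 + s)
C + R(-213) = -20865 - 213*(-12 - 213) = -20865 - 213*(-225) = -20865 + 47925 = 27060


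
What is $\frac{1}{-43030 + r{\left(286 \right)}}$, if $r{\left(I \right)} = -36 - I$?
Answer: $- \frac{1}{43352} \approx -2.3067 \cdot 10^{-5}$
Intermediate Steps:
$\frac{1}{-43030 + r{\left(286 \right)}} = \frac{1}{-43030 - 322} = \frac{1}{-43352} = - \frac{1}{43352}$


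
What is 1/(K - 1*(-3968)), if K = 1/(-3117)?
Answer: 3117/12368255 ≈ 0.00025202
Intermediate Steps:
K = -1/3117 ≈ -0.00032082
1/(K - 1*(-3968)) = 1/(-1/3117 - 1*(-3968)) = 1/(-1/3117 + 3968) = 1/(12368255/3117) = 3117/12368255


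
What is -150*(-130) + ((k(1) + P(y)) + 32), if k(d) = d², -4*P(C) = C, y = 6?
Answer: 39063/2 ≈ 19532.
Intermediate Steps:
P(C) = -C/4
-150*(-130) + ((k(1) + P(y)) + 32) = -150*(-130) + ((1² - ¼*6) + 32) = 19500 + ((1 - 3/2) + 32) = 19500 + (-½ + 32) = 19500 + 63/2 = 39063/2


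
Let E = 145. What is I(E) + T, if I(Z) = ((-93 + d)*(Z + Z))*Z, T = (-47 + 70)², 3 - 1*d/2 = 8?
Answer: -4330621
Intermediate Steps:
d = -10 (d = 6 - 2*8 = 6 - 16 = -10)
T = 529 (T = 23² = 529)
I(Z) = -206*Z² (I(Z) = ((-93 - 10)*(Z + Z))*Z = (-206*Z)*Z = -206*Z²)
I(E) + T = -206*145² + 529 = -206*21025 + 529 = -4331150 + 529 = -4330621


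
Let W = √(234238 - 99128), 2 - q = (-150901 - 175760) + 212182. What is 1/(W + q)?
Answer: 114481/13105764251 - √135110/13105764251 ≈ 8.7071e-6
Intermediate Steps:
q = 114481 (q = 2 - ((-150901 - 175760) + 212182) = 2 - (-326661 + 212182) = 2 - 1*(-114479) = 2 + 114479 = 114481)
W = √135110 ≈ 367.57
1/(W + q) = 1/(√135110 + 114481) = 1/(114481 + √135110)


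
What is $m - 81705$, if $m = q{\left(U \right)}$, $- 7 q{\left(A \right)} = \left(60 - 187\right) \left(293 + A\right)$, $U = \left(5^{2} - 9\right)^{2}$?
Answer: $- \frac{502212}{7} \approx -71745.0$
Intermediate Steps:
$U = 256$ ($U = \left(25 - 9\right)^{2} = 16^{2} = 256$)
$q{\left(A \right)} = \frac{37211}{7} + \frac{127 A}{7}$ ($q{\left(A \right)} = - \frac{\left(60 - 187\right) \left(293 + A\right)}{7} = - \frac{\left(-127\right) \left(293 + A\right)}{7} = - \frac{-37211 - 127 A}{7} = \frac{37211}{7} + \frac{127 A}{7}$)
$m = \frac{69723}{7}$ ($m = \frac{37211}{7} + \frac{127}{7} \cdot 256 = \frac{37211}{7} + \frac{32512}{7} = \frac{69723}{7} \approx 9960.4$)
$m - 81705 = \frac{69723}{7} - 81705 = - \frac{502212}{7}$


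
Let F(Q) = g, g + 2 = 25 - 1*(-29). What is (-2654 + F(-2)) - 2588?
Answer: -5190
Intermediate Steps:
g = 52 (g = -2 + (25 - 1*(-29)) = -2 + (25 + 29) = -2 + 54 = 52)
F(Q) = 52
(-2654 + F(-2)) - 2588 = (-2654 + 52) - 2588 = -2602 - 2588 = -5190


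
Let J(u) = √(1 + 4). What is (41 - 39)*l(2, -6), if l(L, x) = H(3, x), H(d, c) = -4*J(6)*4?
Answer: -32*√5 ≈ -71.554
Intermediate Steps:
J(u) = √5
H(d, c) = -16*√5 (H(d, c) = -4*√5*4 = -16*√5)
l(L, x) = -16*√5
(41 - 39)*l(2, -6) = (41 - 39)*(-16*√5) = 2*(-16*√5) = -32*√5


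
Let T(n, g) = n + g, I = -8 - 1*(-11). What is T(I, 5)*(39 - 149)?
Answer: -880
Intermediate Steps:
I = 3 (I = -8 + 11 = 3)
T(n, g) = g + n
T(I, 5)*(39 - 149) = (5 + 3)*(39 - 149) = 8*(-110) = -880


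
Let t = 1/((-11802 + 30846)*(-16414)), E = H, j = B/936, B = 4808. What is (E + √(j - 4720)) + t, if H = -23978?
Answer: -7495240243249/312588216 + 11*I*√59267/39 ≈ -23978.0 + 68.665*I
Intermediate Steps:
j = 601/117 (j = 4808/936 = 4808*(1/936) = 601/117 ≈ 5.1367)
E = -23978
t = -1/312588216 (t = -1/16414/19044 = (1/19044)*(-1/16414) = -1/312588216 ≈ -3.1991e-9)
(E + √(j - 4720)) + t = (-23978 + √(601/117 - 4720)) - 1/312588216 = (-23978 + √(-551639/117)) - 1/312588216 = (-23978 + 11*I*√59267/39) - 1/312588216 = -7495240243249/312588216 + 11*I*√59267/39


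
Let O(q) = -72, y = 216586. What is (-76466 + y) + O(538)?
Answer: 140048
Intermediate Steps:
(-76466 + y) + O(538) = (-76466 + 216586) - 72 = 140120 - 72 = 140048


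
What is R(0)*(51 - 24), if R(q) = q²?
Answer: 0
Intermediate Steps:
R(0)*(51 - 24) = 0²*(51 - 24) = 0*27 = 0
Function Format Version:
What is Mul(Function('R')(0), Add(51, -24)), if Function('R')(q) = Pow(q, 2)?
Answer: 0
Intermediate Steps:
Mul(Function('R')(0), Add(51, -24)) = Mul(Pow(0, 2), Add(51, -24)) = Mul(0, 27) = 0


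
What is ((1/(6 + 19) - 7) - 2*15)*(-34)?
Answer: 31416/25 ≈ 1256.6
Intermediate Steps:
((1/(6 + 19) - 7) - 2*15)*(-34) = ((1/25 - 7) - 30)*(-34) = (-174/25 - 30)*(-34) = -924/25*(-34) = 31416/25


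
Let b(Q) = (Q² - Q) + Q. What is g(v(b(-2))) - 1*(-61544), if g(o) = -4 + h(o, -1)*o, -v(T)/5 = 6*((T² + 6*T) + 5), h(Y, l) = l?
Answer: 62890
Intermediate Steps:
b(Q) = Q²
v(T) = -150 - 180*T - 30*T² (v(T) = -30*((T² + 6*T) + 5) = -30*(5 + T² + 6*T) = -5*(30 + 6*T² + 36*T) = -150 - 180*T - 30*T²)
g(o) = -4 - o
g(v(b(-2))) - 1*(-61544) = (-4 - (-150 - 180*(-2)² - 30*((-2)²)²)) - 1*(-61544) = (-4 - (-150 - 180*4 - 30*4²)) + 61544 = (-4 - (-150 - 720 - 30*16)) + 61544 = (-4 - (-150 - 720 - 480)) + 61544 = (-4 - 1*(-1350)) + 61544 = (-4 + 1350) + 61544 = 1346 + 61544 = 62890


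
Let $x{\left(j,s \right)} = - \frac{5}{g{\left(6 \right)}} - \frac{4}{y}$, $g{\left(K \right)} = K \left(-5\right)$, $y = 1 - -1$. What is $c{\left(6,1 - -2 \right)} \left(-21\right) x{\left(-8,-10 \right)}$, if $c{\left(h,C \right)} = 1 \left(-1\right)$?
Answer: $- \frac{77}{2} \approx -38.5$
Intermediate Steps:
$y = 2$ ($y = 1 + 1 = 2$)
$g{\left(K \right)} = - 5 K$
$x{\left(j,s \right)} = - \frac{11}{6}$ ($x{\left(j,s \right)} = - \frac{5}{\left(-5\right) 6} - \frac{4}{2} = - \frac{5}{-30} - 2 = \left(-5\right) \left(- \frac{1}{30}\right) - 2 = \frac{1}{6} - 2 = - \frac{11}{6}$)
$c{\left(h,C \right)} = -1$
$c{\left(6,1 - -2 \right)} \left(-21\right) x{\left(-8,-10 \right)} = \left(-1\right) \left(-21\right) \left(- \frac{11}{6}\right) = 21 \left(- \frac{11}{6}\right) = - \frac{77}{2}$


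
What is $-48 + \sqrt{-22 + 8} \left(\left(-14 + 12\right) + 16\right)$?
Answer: $-48 + 14 i \sqrt{14} \approx -48.0 + 52.383 i$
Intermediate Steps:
$-48 + \sqrt{-22 + 8} \left(\left(-14 + 12\right) + 16\right) = -48 + \sqrt{-14} \left(-2 + 16\right) = -48 + i \sqrt{14} \cdot 14 = -48 + 14 i \sqrt{14}$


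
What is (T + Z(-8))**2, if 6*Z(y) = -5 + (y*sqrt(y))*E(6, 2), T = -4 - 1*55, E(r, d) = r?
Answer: 110449/36 + 5744*I*sqrt(2)/3 ≈ 3068.0 + 2707.7*I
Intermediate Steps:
T = -59 (T = -4 - 55 = -59)
Z(y) = -5/6 + y**(3/2) (Z(y) = (-5 + (y*sqrt(y))*6)/6 = (-5 + y**(3/2)*6)/6 = (-5 + 6*y**(3/2))/6 = -5/6 + y**(3/2))
(T + Z(-8))**2 = (-59 + (-5/6 + (-8)**(3/2)))**2 = (-59 + (-5/6 - 16*I*sqrt(2)))**2 = (-359/6 - 16*I*sqrt(2))**2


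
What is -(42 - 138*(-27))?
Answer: -3768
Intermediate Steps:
-(42 - 138*(-27)) = -(42 + 3726) = -1*3768 = -3768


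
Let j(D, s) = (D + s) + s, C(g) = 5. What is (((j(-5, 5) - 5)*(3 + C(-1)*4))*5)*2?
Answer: 0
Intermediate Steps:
j(D, s) = D + 2*s
(((j(-5, 5) - 5)*(3 + C(-1)*4))*5)*2 = ((((-5 + 2*5) - 5)*(3 + 5*4))*5)*2 = ((((-5 + 10) - 5)*(3 + 20))*5)*2 = (((5 - 5)*23)*5)*2 = ((0*23)*5)*2 = (0*5)*2 = 0*2 = 0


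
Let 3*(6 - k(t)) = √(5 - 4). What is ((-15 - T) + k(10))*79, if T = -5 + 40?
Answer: -10507/3 ≈ -3502.3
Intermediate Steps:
T = 35
k(t) = 17/3 (k(t) = 6 - √(5 - 4)/3 = 6 - √1/3 = 6 - ⅓*1 = 6 - ⅓ = 17/3)
((-15 - T) + k(10))*79 = ((-15 - 1*35) + 17/3)*79 = ((-15 - 35) + 17/3)*79 = (-50 + 17/3)*79 = -133/3*79 = -10507/3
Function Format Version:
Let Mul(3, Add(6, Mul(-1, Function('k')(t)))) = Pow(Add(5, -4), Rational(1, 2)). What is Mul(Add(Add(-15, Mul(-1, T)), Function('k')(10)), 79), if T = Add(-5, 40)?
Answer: Rational(-10507, 3) ≈ -3502.3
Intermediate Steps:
T = 35
Function('k')(t) = Rational(17, 3) (Function('k')(t) = Add(6, Mul(Rational(-1, 3), Pow(Add(5, -4), Rational(1, 2)))) = Add(6, Mul(Rational(-1, 3), Pow(1, Rational(1, 2)))) = Add(6, Mul(Rational(-1, 3), 1)) = Add(6, Rational(-1, 3)) = Rational(17, 3))
Mul(Add(Add(-15, Mul(-1, T)), Function('k')(10)), 79) = Mul(Add(Add(-15, Mul(-1, 35)), Rational(17, 3)), 79) = Mul(Add(Add(-15, -35), Rational(17, 3)), 79) = Mul(Add(-50, Rational(17, 3)), 79) = Mul(Rational(-133, 3), 79) = Rational(-10507, 3)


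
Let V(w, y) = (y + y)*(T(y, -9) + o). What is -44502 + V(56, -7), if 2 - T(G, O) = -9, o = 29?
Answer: -45062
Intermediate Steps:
T(G, O) = 11 (T(G, O) = 2 - 1*(-9) = 2 + 9 = 11)
V(w, y) = 80*y (V(w, y) = (y + y)*(11 + 29) = (2*y)*40 = 80*y)
-44502 + V(56, -7) = -44502 + 80*(-7) = -44502 - 560 = -45062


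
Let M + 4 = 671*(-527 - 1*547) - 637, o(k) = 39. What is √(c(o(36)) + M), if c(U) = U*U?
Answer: I*√719774 ≈ 848.39*I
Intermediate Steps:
c(U) = U²
M = -721295 (M = -4 + (671*(-527 - 1*547) - 637) = -4 + (671*(-527 - 547) - 637) = -4 + (671*(-1074) - 637) = -4 + (-720654 - 637) = -4 - 721291 = -721295)
√(c(o(36)) + M) = √(39² - 721295) = √(1521 - 721295) = √(-719774) = I*√719774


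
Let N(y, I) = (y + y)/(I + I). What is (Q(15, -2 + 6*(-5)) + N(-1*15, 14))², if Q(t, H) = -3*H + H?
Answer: 776161/196 ≈ 3960.0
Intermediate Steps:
Q(t, H) = -2*H
N(y, I) = y/I (N(y, I) = (2*y)/((2*I)) = (2*y)*(1/(2*I)) = y/I)
(Q(15, -2 + 6*(-5)) + N(-1*15, 14))² = (-2*(-2 + 6*(-5)) - 1*15/14)² = (-2*(-2 - 30) - 15*1/14)² = (-2*(-32) - 15/14)² = (64 - 15/14)² = (881/14)² = 776161/196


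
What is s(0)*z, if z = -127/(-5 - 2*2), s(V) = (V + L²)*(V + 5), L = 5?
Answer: 15875/9 ≈ 1763.9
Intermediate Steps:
s(V) = (5 + V)*(25 + V) (s(V) = (V + 5²)*(V + 5) = (V + 25)*(5 + V) = (25 + V)*(5 + V) = (5 + V)*(25 + V))
z = 127/9 (z = -127/(-5 - 4) = -127/(-9) = -127*(-⅑) = 127/9 ≈ 14.111)
s(0)*z = (125 + 0² + 30*0)*(127/9) = (125 + 0 + 0)*(127/9) = 125*(127/9) = 15875/9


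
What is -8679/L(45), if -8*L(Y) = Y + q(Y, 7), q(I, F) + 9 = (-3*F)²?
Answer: 23144/159 ≈ 145.56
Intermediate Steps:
q(I, F) = -9 + 9*F² (q(I, F) = -9 + (-3*F)² = -9 + 9*F²)
L(Y) = -54 - Y/8 (L(Y) = -(Y + (-9 + 9*7²))/8 = -(Y + (-9 + 9*49))/8 = -(Y + (-9 + 441))/8 = -(Y + 432)/8 = -(432 + Y)/8 = -54 - Y/8)
-8679/L(45) = -8679/(-54 - ⅛*45) = -8679/(-54 - 45/8) = -8679/(-477/8) = -8679*(-8/477) = 23144/159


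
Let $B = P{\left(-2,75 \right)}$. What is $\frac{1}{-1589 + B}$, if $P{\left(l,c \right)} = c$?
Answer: $- \frac{1}{1514} \approx -0.0006605$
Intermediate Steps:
$B = 75$
$\frac{1}{-1589 + B} = \frac{1}{-1589 + 75} = \frac{1}{-1514} = - \frac{1}{1514}$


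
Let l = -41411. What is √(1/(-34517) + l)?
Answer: 8*I*√770906716489/34517 ≈ 203.5*I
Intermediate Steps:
√(1/(-34517) + l) = √(1/(-34517) - 41411) = √(-1/34517 - 41411) = √(-1429383488/34517) = 8*I*√770906716489/34517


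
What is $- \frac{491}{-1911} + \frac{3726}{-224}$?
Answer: $- \frac{500743}{30576} \approx -16.377$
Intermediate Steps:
$- \frac{491}{-1911} + \frac{3726}{-224} = \left(-491\right) \left(- \frac{1}{1911}\right) + 3726 \left(- \frac{1}{224}\right) = \frac{491}{1911} - \frac{1863}{112} = - \frac{500743}{30576}$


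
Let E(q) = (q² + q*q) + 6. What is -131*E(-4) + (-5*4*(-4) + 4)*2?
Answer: -4810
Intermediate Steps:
E(q) = 6 + 2*q² (E(q) = (q² + q²) + 6 = 2*q² + 6 = 6 + 2*q²)
-131*E(-4) + (-5*4*(-4) + 4)*2 = -131*(6 + 2*(-4)²) + (-5*4*(-4) + 4)*2 = -131*(6 + 2*16) + (-20*(-4) + 4)*2 = -131*(6 + 32) + (80 + 4)*2 = -131*38 + 84*2 = -4978 + 168 = -4810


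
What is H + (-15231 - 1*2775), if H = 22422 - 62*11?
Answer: 3734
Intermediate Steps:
H = 21740 (H = 22422 - 1*682 = 22422 - 682 = 21740)
H + (-15231 - 1*2775) = 21740 + (-15231 - 1*2775) = 21740 + (-15231 - 2775) = 21740 - 18006 = 3734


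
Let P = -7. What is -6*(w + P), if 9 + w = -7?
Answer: 138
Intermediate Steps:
w = -16 (w = -9 - 7 = -16)
-6*(w + P) = -6*(-16 - 7) = -6*(-23) = 138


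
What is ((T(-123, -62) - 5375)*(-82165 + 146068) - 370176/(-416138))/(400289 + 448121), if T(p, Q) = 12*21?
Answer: -68116603046673/176527820290 ≈ -385.87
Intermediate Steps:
T(p, Q) = 252
((T(-123, -62) - 5375)*(-82165 + 146068) - 370176/(-416138))/(400289 + 448121) = ((252 - 5375)*(-82165 + 146068) - 370176/(-416138))/(400289 + 448121) = (-5123*63903 - 370176*(-1/416138))/848410 = (-327375069 + 185088/208069)*(1/848410) = -68116603046673/208069*1/848410 = -68116603046673/176527820290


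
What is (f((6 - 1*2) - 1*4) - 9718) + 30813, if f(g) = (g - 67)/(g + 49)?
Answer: 1033588/49 ≈ 21094.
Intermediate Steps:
f(g) = (-67 + g)/(49 + g)
(f((6 - 1*2) - 1*4) - 9718) + 30813 = ((-67 + ((6 - 1*2) - 1*4))/(49 + ((6 - 1*2) - 1*4)) - 9718) + 30813 = ((-67 + ((6 - 2) - 4))/(49 + ((6 - 2) - 4)) - 9718) + 30813 = ((-67 + (4 - 4))/(49 + (4 - 4)) - 9718) + 30813 = ((-67 + 0)/(49 + 0) - 9718) + 30813 = (-67/49 - 9718) + 30813 = -476249/49 + 30813 = 1033588/49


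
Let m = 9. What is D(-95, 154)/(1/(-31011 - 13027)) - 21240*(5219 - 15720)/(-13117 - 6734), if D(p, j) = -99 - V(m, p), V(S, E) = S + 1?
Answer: 31688192534/6617 ≈ 4.7889e+6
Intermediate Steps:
V(S, E) = 1 + S
D(p, j) = -109 (D(p, j) = -99 - (1 + 9) = -99 - 1*10 = -99 - 10 = -109)
D(-95, 154)/(1/(-31011 - 13027)) - 21240*(5219 - 15720)/(-13117 - 6734) = -109/(1/(-31011 - 13027)) - 21240*(5219 - 15720)/(-13117 - 6734) = -109/(1/(-44038)) - 21240/((-19851/(-10501))) = -109/(-1/44038) - 21240/((-19851*(-1/10501))) = -109*(-44038) - 21240/19851/10501 = 4800142 - 21240*10501/19851 = 4800142 - 74347080/6617 = 31688192534/6617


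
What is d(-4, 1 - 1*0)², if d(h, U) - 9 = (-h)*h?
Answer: 49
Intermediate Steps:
d(h, U) = 9 - h² (d(h, U) = 9 + (-h)*h = 9 - h²)
d(-4, 1 - 1*0)² = (9 - 1*(-4)²)² = (9 - 1*16)² = (9 - 16)² = (-7)² = 49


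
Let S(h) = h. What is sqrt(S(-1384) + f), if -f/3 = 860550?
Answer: I*sqrt(2583034) ≈ 1607.2*I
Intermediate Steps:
f = -2581650 (f = -3*860550 = -2581650)
sqrt(S(-1384) + f) = sqrt(-1384 - 2581650) = sqrt(-2583034) = I*sqrt(2583034)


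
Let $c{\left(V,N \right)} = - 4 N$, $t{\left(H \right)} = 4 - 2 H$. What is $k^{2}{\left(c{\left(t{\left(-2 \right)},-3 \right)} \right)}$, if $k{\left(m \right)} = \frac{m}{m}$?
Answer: $1$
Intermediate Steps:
$k{\left(m \right)} = 1$
$k^{2}{\left(c{\left(t{\left(-2 \right)},-3 \right)} \right)} = 1^{2} = 1$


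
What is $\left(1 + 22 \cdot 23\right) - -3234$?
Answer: $3741$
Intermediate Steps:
$\left(1 + 22 \cdot 23\right) - -3234 = \left(1 + 506\right) + 3234 = 507 + 3234 = 3741$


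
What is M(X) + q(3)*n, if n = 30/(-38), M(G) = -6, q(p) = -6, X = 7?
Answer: -24/19 ≈ -1.2632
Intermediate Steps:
n = -15/19 (n = 30*(-1/38) = -15/19 ≈ -0.78947)
M(X) + q(3)*n = -6 - 6*(-15/19) = -6 + 90/19 = -24/19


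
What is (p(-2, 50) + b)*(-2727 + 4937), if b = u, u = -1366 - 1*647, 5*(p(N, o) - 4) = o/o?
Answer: -4439448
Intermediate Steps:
p(N, o) = 21/5 (p(N, o) = 4 + (o/o)/5 = 4 + (1/5)*1 = 4 + 1/5 = 21/5)
u = -2013 (u = -1366 - 647 = -2013)
b = -2013
(p(-2, 50) + b)*(-2727 + 4937) = (21/5 - 2013)*(-2727 + 4937) = -10044/5*2210 = -4439448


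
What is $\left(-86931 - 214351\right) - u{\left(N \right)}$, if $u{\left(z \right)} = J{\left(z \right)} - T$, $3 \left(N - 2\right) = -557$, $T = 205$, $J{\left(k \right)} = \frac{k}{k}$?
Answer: $-301078$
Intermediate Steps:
$J{\left(k \right)} = 1$
$N = - \frac{551}{3}$ ($N = 2 + \frac{1}{3} \left(-557\right) = 2 - \frac{557}{3} = - \frac{551}{3} \approx -183.67$)
$u{\left(z \right)} = -204$ ($u{\left(z \right)} = 1 - 205 = -204$)
$\left(-86931 - 214351\right) - u{\left(N \right)} = \left(-86931 - 214351\right) - -204 = -301282 + 204 = -301078$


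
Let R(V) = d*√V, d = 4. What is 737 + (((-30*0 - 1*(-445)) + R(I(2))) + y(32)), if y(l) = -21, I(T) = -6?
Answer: 1161 + 4*I*√6 ≈ 1161.0 + 9.798*I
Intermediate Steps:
R(V) = 4*√V
737 + (((-30*0 - 1*(-445)) + R(I(2))) + y(32)) = 737 + (((-30*0 - 1*(-445)) + 4*√(-6)) - 21) = 737 + (((0 + 445) + 4*(I*√6)) - 21) = 737 + ((445 + 4*I*√6) - 21) = 737 + (424 + 4*I*√6) = 1161 + 4*I*√6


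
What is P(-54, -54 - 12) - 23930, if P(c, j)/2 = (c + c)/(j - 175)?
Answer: -5766914/241 ≈ -23929.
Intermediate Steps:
P(c, j) = 4*c/(-175 + j) (P(c, j) = 2*((c + c)/(j - 175)) = 2*((2*c)/(-175 + j)) = 2*(2*c/(-175 + j)) = 4*c/(-175 + j))
P(-54, -54 - 12) - 23930 = 4*(-54)/(-175 + (-54 - 12)) - 23930 = 4*(-54)/(-175 - 66) - 23930 = 4*(-54)/(-241) - 23930 = 4*(-54)*(-1/241) - 23930 = 216/241 - 23930 = -5766914/241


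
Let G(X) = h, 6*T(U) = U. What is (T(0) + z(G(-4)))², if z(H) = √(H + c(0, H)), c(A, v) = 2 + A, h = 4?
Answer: 6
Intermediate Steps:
T(U) = U/6
G(X) = 4
z(H) = √(2 + H) (z(H) = √(H + (2 + 0)) = √(H + 2) = √(2 + H))
(T(0) + z(G(-4)))² = ((⅙)*0 + √(2 + 4))² = (0 + √6)² = (√6)² = 6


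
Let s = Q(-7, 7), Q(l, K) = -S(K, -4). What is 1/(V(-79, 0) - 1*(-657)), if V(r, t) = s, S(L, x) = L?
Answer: 1/650 ≈ 0.0015385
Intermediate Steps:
Q(l, K) = -K
s = -7 (s = -1*7 = -7)
V(r, t) = -7
1/(V(-79, 0) - 1*(-657)) = 1/(-7 - 1*(-657)) = 1/(-7 + 657) = 1/650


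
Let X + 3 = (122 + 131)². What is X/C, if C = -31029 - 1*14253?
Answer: -32003/22641 ≈ -1.4135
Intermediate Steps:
C = -45282 (C = -31029 - 14253 = -45282)
X = 64006 (X = -3 + (122 + 131)² = -3 + 253² = -3 + 64009 = 64006)
X/C = 64006/(-45282) = 64006*(-1/45282) = -32003/22641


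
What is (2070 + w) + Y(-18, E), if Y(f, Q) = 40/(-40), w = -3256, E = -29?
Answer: -1187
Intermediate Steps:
Y(f, Q) = -1 (Y(f, Q) = 40*(-1/40) = -1)
(2070 + w) + Y(-18, E) = (2070 - 3256) - 1 = -1186 - 1 = -1187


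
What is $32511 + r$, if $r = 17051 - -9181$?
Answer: $58743$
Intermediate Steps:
$r = 26232$ ($r = 17051 + 9181 = 26232$)
$32511 + r = 32511 + 26232 = 58743$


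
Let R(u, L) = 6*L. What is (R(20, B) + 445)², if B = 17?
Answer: 299209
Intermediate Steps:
(R(20, B) + 445)² = (6*17 + 445)² = (102 + 445)² = 547² = 299209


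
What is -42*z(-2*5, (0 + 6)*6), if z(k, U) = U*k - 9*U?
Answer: 28728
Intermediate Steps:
z(k, U) = -9*U + U*k
-42*z(-2*5, (0 + 6)*6) = -42*(0 + 6)*6*(-9 - 2*5) = -42*6*6*(-9 - 10) = -1512*(-19) = -42*(-684) = 28728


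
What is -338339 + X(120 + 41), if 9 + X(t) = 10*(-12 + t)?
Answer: -336858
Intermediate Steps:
X(t) = -129 + 10*t (X(t) = -9 + 10*(-12 + t) = -9 + (-120 + 10*t) = -129 + 10*t)
-338339 + X(120 + 41) = -338339 + (-129 + 10*(120 + 41)) = -338339 + (-129 + 10*161) = -338339 + (-129 + 1610) = -338339 + 1481 = -336858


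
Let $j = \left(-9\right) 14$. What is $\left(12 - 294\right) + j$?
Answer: $-408$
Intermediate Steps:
$j = -126$
$\left(12 - 294\right) + j = \left(12 - 294\right) - 126 = -282 - 126 = -408$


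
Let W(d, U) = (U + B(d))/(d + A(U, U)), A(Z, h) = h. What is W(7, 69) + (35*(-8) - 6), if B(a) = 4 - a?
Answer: -10835/38 ≈ -285.13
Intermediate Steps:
W(d, U) = (4 + U - d)/(U + d) (W(d, U) = (U + (4 - d))/(d + U) = (4 + U - d)/(U + d))
W(7, 69) + (35*(-8) - 6) = (4 + 69 - 1*7)/(69 + 7) + (35*(-8) - 6) = (4 + 69 - 7)/76 + (-280 - 6) = (1/76)*66 - 286 = 33/38 - 286 = -10835/38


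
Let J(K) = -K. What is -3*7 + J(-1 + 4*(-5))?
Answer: 0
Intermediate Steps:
-3*7 + J(-1 + 4*(-5)) = -3*7 - (-1 + 4*(-5)) = -21 - (-1 - 20) = -21 - 1*(-21) = -21 + 21 = 0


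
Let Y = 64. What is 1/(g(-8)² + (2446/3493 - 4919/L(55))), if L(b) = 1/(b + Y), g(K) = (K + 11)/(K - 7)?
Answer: -87325/51116584682 ≈ -1.7083e-6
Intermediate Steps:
g(K) = (11 + K)/(-7 + K)
L(b) = 1/(64 + b) (L(b) = 1/(b + 64) = 1/(64 + b))
1/(g(-8)² + (2446/3493 - 4919/L(55))) = 1/(((11 - 8)/(-7 - 8))² + (2446/3493 - 4919/(1/(64 + 55)))) = 1/((3/(-15))² + (2446*(1/3493) - 4919/(1/119))) = 1/((-1/15*3)² + (2446/3493 - 4919/1/119)) = 1/((-⅕)² + (2446/3493 - 4919*119)) = 1/(1/25 + (2446/3493 - 585361)) = 1/(1/25 - 2044663527/3493) = 1/(-51116584682/87325) = -87325/51116584682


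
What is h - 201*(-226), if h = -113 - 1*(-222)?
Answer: 45535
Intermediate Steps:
h = 109 (h = -113 + 222 = 109)
h - 201*(-226) = 109 - 201*(-226) = 109 + 45426 = 45535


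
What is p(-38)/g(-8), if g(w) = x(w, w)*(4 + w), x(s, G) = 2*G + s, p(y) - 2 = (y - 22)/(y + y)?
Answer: 53/1824 ≈ 0.029057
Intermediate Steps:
p(y) = 2 + (-22 + y)/(2*y) (p(y) = 2 + (y - 22)/(y + y) = 2 + (-22 + y)/((2*y)) = 2 + (-22 + y)*(1/(2*y)) = 2 + (-22 + y)/(2*y))
x(s, G) = s + 2*G
g(w) = 3*w*(4 + w) (g(w) = (w + 2*w)*(4 + w) = (3*w)*(4 + w) = 3*w*(4 + w))
p(-38)/g(-8) = (5/2 - 11/(-38))/((3*(-8)*(4 - 8))) = (5/2 - 11*(-1/38))/((3*(-8)*(-4))) = (5/2 + 11/38)/96 = (53/19)*(1/96) = 53/1824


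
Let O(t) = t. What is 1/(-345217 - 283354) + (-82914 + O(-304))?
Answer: -52308421479/628571 ≈ -83218.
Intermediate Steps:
1/(-345217 - 283354) + (-82914 + O(-304)) = 1/(-345217 - 283354) + (-82914 - 304) = 1/(-628571) - 83218 = -1/628571 - 83218 = -52308421479/628571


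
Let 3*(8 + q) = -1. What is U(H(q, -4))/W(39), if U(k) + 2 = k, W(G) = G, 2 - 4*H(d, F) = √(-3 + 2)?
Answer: -1/26 - I/156 ≈ -0.038462 - 0.0064103*I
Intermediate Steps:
q = -25/3 (q = -8 + (⅓)*(-1) = -8 - ⅓ = -25/3 ≈ -8.3333)
H(d, F) = ½ - I/4 (H(d, F) = ½ - √(-3 + 2)/4 = ½ - I/4)
U(k) = -2 + k
U(H(q, -4))/W(39) = (-2 + (½ - I/4))/39 = (-3/2 - I/4)*(1/39) = -1/26 - I/156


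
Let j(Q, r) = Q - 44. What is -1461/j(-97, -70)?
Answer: 487/47 ≈ 10.362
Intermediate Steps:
j(Q, r) = -44 + Q
-1461/j(-97, -70) = -1461/(-44 - 97) = -1461/(-141) = -1461*(-1/141) = 487/47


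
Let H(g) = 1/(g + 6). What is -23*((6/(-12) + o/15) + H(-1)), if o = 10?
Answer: -253/30 ≈ -8.4333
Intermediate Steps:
H(g) = 1/(6 + g)
-23*((6/(-12) + o/15) + H(-1)) = -23*((6/(-12) + 10/15) + 1/(6 - 1)) = -23*((6*(-1/12) + 10*(1/15)) + 1/5) = -23*((-½ + ⅔) + ⅕) = -23*(⅙ + ⅕) = -23*11/30 = -253/30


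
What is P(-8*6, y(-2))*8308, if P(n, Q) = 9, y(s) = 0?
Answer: 74772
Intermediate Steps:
P(-8*6, y(-2))*8308 = 9*8308 = 74772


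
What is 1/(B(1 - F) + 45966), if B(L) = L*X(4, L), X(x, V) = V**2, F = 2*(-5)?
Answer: 1/47297 ≈ 2.1143e-5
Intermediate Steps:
F = -10
B(L) = L**3 (B(L) = L*L**2 = L**3)
1/(B(1 - F) + 45966) = 1/((1 - 1*(-10))**3 + 45966) = 1/((1 + 10)**3 + 45966) = 1/(11**3 + 45966) = 1/(1331 + 45966) = 1/47297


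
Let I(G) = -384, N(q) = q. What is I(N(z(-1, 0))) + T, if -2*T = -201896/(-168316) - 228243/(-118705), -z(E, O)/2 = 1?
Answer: -3851746303127/9989975390 ≈ -385.56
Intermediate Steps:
z(E, O) = -2 (z(E, O) = -2*1 = -2)
T = -15595753367/9989975390 (T = -(-201896/(-168316) - 228243/(-118705))/2 = -(-201896*(-1/168316) - 228243*(-1/118705))/2 = -(50474/42079 + 228243/118705)/2 = -½*15595753367/4994987695 = -15595753367/9989975390 ≈ -1.5611)
I(N(z(-1, 0))) + T = -384 - 15595753367/9989975390 = -3851746303127/9989975390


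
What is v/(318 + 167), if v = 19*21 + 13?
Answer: 412/485 ≈ 0.84948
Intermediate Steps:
v = 412 (v = 399 + 13 = 412)
v/(318 + 167) = 412/(318 + 167) = 412/485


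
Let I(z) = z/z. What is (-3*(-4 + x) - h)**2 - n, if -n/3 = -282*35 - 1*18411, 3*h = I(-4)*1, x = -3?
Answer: -759743/9 ≈ -84416.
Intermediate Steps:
I(z) = 1
h = 1/3 (h = (1*1)/3 = (1/3)*1 = 1/3 ≈ 0.33333)
n = 84843 (n = -3*(-282*35 - 1*18411) = -3*(-9870 - 18411) = -3*(-28281) = 84843)
(-3*(-4 + x) - h)**2 - n = (-3*(-4 - 3) - 1*1/3)**2 - 1*84843 = (-3*(-7) - 1/3)**2 - 84843 = (21 - 1/3)**2 - 84843 = (62/3)**2 - 84843 = 3844/9 - 84843 = -759743/9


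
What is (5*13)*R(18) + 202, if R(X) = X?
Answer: 1372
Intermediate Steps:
(5*13)*R(18) + 202 = (5*13)*18 + 202 = 65*18 + 202 = 1170 + 202 = 1372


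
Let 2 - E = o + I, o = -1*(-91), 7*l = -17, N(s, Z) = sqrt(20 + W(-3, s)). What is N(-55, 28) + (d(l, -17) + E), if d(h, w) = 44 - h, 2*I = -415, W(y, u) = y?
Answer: 2309/14 + sqrt(17) ≈ 169.05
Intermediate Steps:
N(s, Z) = sqrt(17) (N(s, Z) = sqrt(20 - 3) = sqrt(17))
l = -17/7 (l = (1/7)*(-17) = -17/7 ≈ -2.4286)
o = 91
I = -415/2 (I = (1/2)*(-415) = -415/2 ≈ -207.50)
E = 237/2 (E = 2 - (91 - 415/2) = 2 - 1*(-233/2) = 2 + 233/2 = 237/2 ≈ 118.50)
N(-55, 28) + (d(l, -17) + E) = sqrt(17) + ((44 - 1*(-17/7)) + 237/2) = sqrt(17) + ((44 + 17/7) + 237/2) = sqrt(17) + (325/7 + 237/2) = sqrt(17) + 2309/14 = 2309/14 + sqrt(17)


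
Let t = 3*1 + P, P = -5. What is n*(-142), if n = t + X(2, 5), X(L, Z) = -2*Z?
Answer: 1704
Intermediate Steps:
t = -2 (t = 3*1 - 5 = 3 - 5 = -2)
n = -12 (n = -2 - 2*5 = -2 - 10 = -12)
n*(-142) = -12*(-142) = 1704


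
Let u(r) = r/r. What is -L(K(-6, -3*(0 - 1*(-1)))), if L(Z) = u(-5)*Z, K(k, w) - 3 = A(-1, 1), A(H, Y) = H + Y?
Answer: -3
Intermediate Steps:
K(k, w) = 3 (K(k, w) = 3 + (-1 + 1) = 3 + 0 = 3)
u(r) = 1
L(Z) = Z (L(Z) = 1*Z = Z)
-L(K(-6, -3*(0 - 1*(-1)))) = -1*3 = -3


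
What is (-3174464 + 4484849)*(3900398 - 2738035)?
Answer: 1523143039755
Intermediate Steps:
(-3174464 + 4484849)*(3900398 - 2738035) = 1310385*1162363 = 1523143039755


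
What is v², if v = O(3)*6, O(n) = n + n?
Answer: 1296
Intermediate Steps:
O(n) = 2*n
v = 36 (v = (2*3)*6 = 6*6 = 36)
v² = 36² = 1296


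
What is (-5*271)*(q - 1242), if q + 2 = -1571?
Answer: 3814325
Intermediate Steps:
q = -1573 (q = -2 - 1571 = -1573)
(-5*271)*(q - 1242) = (-5*271)*(-1573 - 1242) = -1355*(-2815) = 3814325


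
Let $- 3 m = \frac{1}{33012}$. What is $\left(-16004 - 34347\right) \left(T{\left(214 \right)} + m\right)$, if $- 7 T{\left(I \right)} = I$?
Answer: $\frac{21778051889}{14148} \approx 1.5393 \cdot 10^{6}$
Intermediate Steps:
$T{\left(I \right)} = - \frac{I}{7}$
$m = - \frac{1}{99036}$ ($m = - \frac{1}{3 \cdot 33012} = \left(- \frac{1}{3}\right) \frac{1}{33012} = - \frac{1}{99036} \approx -1.0097 \cdot 10^{-5}$)
$\left(-16004 - 34347\right) \left(T{\left(214 \right)} + m\right) = \left(-16004 - 34347\right) \left(\left(- \frac{1}{7}\right) 214 - \frac{1}{99036}\right) = - 50351 \left(- \frac{214}{7} - \frac{1}{99036}\right) = \left(-50351\right) \left(- \frac{3027673}{99036}\right) = \frac{21778051889}{14148}$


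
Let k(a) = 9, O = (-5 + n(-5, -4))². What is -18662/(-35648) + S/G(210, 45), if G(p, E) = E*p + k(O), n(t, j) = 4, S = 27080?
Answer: 570935849/168597216 ≈ 3.3864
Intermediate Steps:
O = 1 (O = (-5 + 4)² = (-1)² = 1)
G(p, E) = 9 + E*p (G(p, E) = E*p + 9 = 9 + E*p)
-18662/(-35648) + S/G(210, 45) = -18662/(-35648) + 27080/(9 + 45*210) = -18662*(-1/35648) + 27080/(9 + 9450) = 9331/17824 + 27080/9459 = 570935849/168597216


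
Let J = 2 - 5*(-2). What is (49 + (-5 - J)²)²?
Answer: 114244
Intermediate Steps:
J = 12 (J = 2 + 10 = 12)
(49 + (-5 - J)²)² = (49 + (-5 - 1*12)²)² = (49 + (-5 - 12)²)² = (49 + (-17)²)² = (49 + 289)² = 338² = 114244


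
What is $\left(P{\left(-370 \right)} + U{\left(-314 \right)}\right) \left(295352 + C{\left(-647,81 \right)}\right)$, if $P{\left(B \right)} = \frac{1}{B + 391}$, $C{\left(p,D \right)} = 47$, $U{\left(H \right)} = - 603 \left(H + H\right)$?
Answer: $\frac{2349120668635}{21} \approx 1.1186 \cdot 10^{11}$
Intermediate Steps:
$U{\left(H \right)} = - 1206 H$ ($U{\left(H \right)} = - 603 \cdot 2 H = - 1206 H$)
$P{\left(B \right)} = \frac{1}{391 + B}$
$\left(P{\left(-370 \right)} + U{\left(-314 \right)}\right) \left(295352 + C{\left(-647,81 \right)}\right) = \left(\frac{1}{391 - 370} - -378684\right) \left(295352 + 47\right) = \left(\frac{1}{21} + 378684\right) 295399 = \frac{7952365}{21} \cdot 295399 = \frac{2349120668635}{21}$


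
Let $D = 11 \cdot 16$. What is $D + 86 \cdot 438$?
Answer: $37844$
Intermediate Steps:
$D = 176$
$D + 86 \cdot 438 = 176 + 86 \cdot 438 = 176 + 37668 = 37844$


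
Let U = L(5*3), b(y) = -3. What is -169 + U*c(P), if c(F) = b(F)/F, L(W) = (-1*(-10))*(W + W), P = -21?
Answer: -883/7 ≈ -126.14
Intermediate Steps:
L(W) = 20*W (L(W) = 10*(2*W) = 20*W)
c(F) = -3/F
U = 300 (U = 20*(5*3) = 20*15 = 300)
-169 + U*c(P) = -169 + 300*(-3/(-21)) = -169 + 300*(-3*(-1/21)) = -169 + 300*(⅐) = -169 + 300/7 = -883/7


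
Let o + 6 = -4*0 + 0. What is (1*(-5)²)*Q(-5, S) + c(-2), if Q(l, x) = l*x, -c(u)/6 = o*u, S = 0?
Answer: -72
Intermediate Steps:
o = -6 (o = -6 + (-4*0 + 0) = -6 + (0 + 0) = -6 + 0 = -6)
c(u) = 36*u (c(u) = -(-36)*u = 36*u)
(1*(-5)²)*Q(-5, S) + c(-2) = (1*(-5)²)*(-5*0) + 36*(-2) = (1*25)*0 - 72 = 25*0 - 72 = 0 - 72 = -72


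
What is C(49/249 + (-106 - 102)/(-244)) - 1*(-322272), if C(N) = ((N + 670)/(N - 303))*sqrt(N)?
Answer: 322272 - 1456081*sqrt(242067093)/9951680910 ≈ 3.2227e+5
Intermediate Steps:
C(N) = sqrt(N)*(670 + N)/(-303 + N) (C(N) = ((670 + N)/(-303 + N))*sqrt(N) = sqrt(N)*(670 + N)/(-303 + N))
C(49/249 + (-106 - 102)/(-244)) - 1*(-322272) = sqrt(49/249 + (-106 - 102)/(-244))*(670 + (49/249 + (-106 - 102)/(-244)))/(-303 + (49/249 + (-106 - 102)/(-244))) - 1*(-322272) = sqrt(49*(1/249) - 208*(-1/244))*(670 + (49*(1/249) - 208*(-1/244)))/(-303 + (49*(1/249) - 208*(-1/244))) + 322272 = sqrt(49/249 + 52/61)*(670 + (49/249 + 52/61))/(-303 + (49/249 + 52/61)) + 322272 = sqrt(15937/15189)*(670 + 15937/15189)/(-303 + 15937/15189) + 322272 = (sqrt(242067093)/15189)*(10192567/15189)/(-4586330/15189) + 322272 = (sqrt(242067093)/15189)*(-15189/4586330)*(10192567/15189) + 322272 = -1456081*sqrt(242067093)/9951680910 + 322272 = 322272 - 1456081*sqrt(242067093)/9951680910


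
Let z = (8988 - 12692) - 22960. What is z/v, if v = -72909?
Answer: 8888/24303 ≈ 0.36572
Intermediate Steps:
z = -26664 (z = -3704 - 22960 = -26664)
z/v = -26664/(-72909) = -26664*(-1/72909) = 8888/24303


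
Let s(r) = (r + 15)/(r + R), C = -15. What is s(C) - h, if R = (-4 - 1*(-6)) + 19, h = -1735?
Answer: 1735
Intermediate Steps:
R = 21 (R = (-4 + 6) + 19 = 2 + 19 = 21)
s(r) = (15 + r)/(21 + r) (s(r) = (r + 15)/(r + 21) = (15 + r)/(21 + r))
s(C) - h = (15 - 15)/(21 - 15) - 1*(-1735) = 0/6 + 1735 = (⅙)*0 + 1735 = 0 + 1735 = 1735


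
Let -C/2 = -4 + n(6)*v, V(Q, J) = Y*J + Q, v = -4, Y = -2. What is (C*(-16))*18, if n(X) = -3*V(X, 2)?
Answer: 11520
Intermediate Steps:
V(Q, J) = Q - 2*J (V(Q, J) = -2*J + Q = Q - 2*J)
n(X) = 12 - 3*X (n(X) = -3*(X - 2*2) = -3*(X - 4) = -3*(-4 + X) = 12 - 3*X)
C = -40 (C = -2*(-4 + (12 - 3*6)*(-4)) = -2*(-4 + (12 - 18)*(-4)) = -2*(-4 - 6*(-4)) = -2*(-4 + 24) = -2*20 = -40)
(C*(-16))*18 = -40*(-16)*18 = 640*18 = 11520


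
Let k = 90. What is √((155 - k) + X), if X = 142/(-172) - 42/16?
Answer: √1820878/172 ≈ 7.8453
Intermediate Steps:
X = -1187/344 (X = 142*(-1/172) - 42*1/16 = -71/86 - 21/8 = -1187/344 ≈ -3.4506)
√((155 - k) + X) = √((155 - 1*90) - 1187/344) = √((155 - 90) - 1187/344) = √(65 - 1187/344) = √(21173/344) = √1820878/172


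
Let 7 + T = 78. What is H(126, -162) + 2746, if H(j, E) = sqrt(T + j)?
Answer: 2746 + sqrt(197) ≈ 2760.0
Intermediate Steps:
T = 71 (T = -7 + 78 = 71)
H(j, E) = sqrt(71 + j)
H(126, -162) + 2746 = sqrt(71 + 126) + 2746 = sqrt(197) + 2746 = 2746 + sqrt(197)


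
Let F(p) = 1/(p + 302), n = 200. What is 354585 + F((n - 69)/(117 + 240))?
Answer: 38275678182/107945 ≈ 3.5459e+5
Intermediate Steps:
F(p) = 1/(302 + p)
354585 + F((n - 69)/(117 + 240)) = 354585 + 1/(302 + (200 - 69)/(117 + 240)) = 354585 + 1/(302 + 131/357) = 354585 + 1/(107945/357) = 354585 + 357/107945 = 38275678182/107945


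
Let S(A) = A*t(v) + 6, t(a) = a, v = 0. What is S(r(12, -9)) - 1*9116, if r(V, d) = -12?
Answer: -9110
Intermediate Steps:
S(A) = 6 (S(A) = A*0 + 6 = 0 + 6 = 6)
S(r(12, -9)) - 1*9116 = 6 - 1*9116 = 6 - 9116 = -9110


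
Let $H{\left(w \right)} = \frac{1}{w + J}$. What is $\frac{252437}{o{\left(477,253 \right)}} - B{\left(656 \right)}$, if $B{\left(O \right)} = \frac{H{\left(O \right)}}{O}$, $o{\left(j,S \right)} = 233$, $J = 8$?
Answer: $\frac{109957517975}{101491072} \approx 1083.4$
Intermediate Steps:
$H{\left(w \right)} = \frac{1}{8 + w}$ ($H{\left(w \right)} = \frac{1}{w + 8} = \frac{1}{8 + w}$)
$B{\left(O \right)} = \frac{1}{O \left(8 + O\right)}$ ($B{\left(O \right)} = \frac{1}{\left(8 + O\right) O} = \frac{1}{O \left(8 + O\right)}$)
$\frac{252437}{o{\left(477,253 \right)}} - B{\left(656 \right)} = \frac{252437}{233} - \frac{1}{656 \left(8 + 656\right)} = 252437 \cdot \frac{1}{233} - \frac{1}{656 \cdot 664} = \frac{252437}{233} - \frac{1}{656} \cdot \frac{1}{664} = \frac{252437}{233} - \frac{1}{435584} = \frac{109957517975}{101491072}$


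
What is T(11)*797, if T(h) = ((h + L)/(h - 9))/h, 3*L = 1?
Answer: 13549/33 ≈ 410.58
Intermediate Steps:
L = ⅓ (L = (⅓)*1 = ⅓ ≈ 0.33333)
T(h) = (⅓ + h)/(h*(-9 + h)) (T(h) = ((h + ⅓)/(h - 9))/h = ((⅓ + h)/(-9 + h))/h = (⅓ + h)/(h*(-9 + h)))
T(11)*797 = ((⅓ + 11)/(11*(-9 + 11)))*797 = ((1/11)*(34/3)/2)*797 = ((1/11)*(½)*(34/3))*797 = (17/33)*797 = 13549/33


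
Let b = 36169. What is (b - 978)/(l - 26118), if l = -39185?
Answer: -35191/65303 ≈ -0.53889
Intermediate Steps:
(b - 978)/(l - 26118) = (36169 - 978)/(-39185 - 26118) = 35191/(-65303) = 35191*(-1/65303) = -35191/65303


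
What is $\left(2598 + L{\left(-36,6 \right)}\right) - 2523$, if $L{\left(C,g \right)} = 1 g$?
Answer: $81$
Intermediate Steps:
$L{\left(C,g \right)} = g$
$\left(2598 + L{\left(-36,6 \right)}\right) - 2523 = \left(2598 + 6\right) - 2523 = 2604 - 2523 = 81$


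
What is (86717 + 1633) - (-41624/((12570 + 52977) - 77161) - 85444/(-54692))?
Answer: 7014502851047/79399111 ≈ 88345.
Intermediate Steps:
(86717 + 1633) - (-41624/((12570 + 52977) - 77161) - 85444/(-54692)) = 88350 - (-41624/(65547 - 77161) - 85444*(-1/54692)) = 88350 - (-41624/(-11614) + 21361/13673) = 88350 - (-41624*(-1/11614) + 21361/13673) = 88350 - (20812/5807 + 21361/13673) = 88350 - 1*408605803/79399111 = 88350 - 408605803/79399111 = 7014502851047/79399111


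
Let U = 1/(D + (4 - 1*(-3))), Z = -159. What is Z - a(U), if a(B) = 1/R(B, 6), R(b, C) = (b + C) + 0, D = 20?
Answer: -25944/163 ≈ -159.17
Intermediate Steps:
R(b, C) = C + b (R(b, C) = (C + b) + 0 = C + b)
U = 1/27 (U = 1/(20 + (4 - 1*(-3))) = 1/(20 + (4 + 3)) = 1/(20 + 7) = 1/27 ≈ 0.037037)
a(B) = 1/(6 + B)
Z - a(U) = -159 - 1/(6 + 1/27) = -159 - 1/163/27 = -159 - 1*27/163 = -159 - 27/163 = -25944/163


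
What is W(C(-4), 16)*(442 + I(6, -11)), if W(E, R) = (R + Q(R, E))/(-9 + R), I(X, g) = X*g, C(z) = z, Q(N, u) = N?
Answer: 12032/7 ≈ 1718.9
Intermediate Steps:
W(E, R) = 2*R/(-9 + R) (W(E, R) = (R + R)/(-9 + R) = (2*R)/(-9 + R) = 2*R/(-9 + R))
W(C(-4), 16)*(442 + I(6, -11)) = (2*16/(-9 + 16))*(442 + 6*(-11)) = (2*16/7)*(442 - 66) = (2*16*(⅐))*376 = (32/7)*376 = 12032/7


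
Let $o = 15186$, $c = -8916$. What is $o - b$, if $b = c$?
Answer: $24102$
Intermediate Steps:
$b = -8916$
$o - b = 15186 - -8916 = 15186 + 8916 = 24102$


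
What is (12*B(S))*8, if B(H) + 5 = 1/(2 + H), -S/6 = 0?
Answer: -432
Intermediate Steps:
S = 0 (S = -6*0 = 0)
B(H) = -5 + 1/(2 + H)
(12*B(S))*8 = (12*((-9 - 5*0)/(2 + 0)))*8 = (12*((-9 + 0)/2))*8 = (12*((½)*(-9)))*8 = (12*(-9/2))*8 = -54*8 = -432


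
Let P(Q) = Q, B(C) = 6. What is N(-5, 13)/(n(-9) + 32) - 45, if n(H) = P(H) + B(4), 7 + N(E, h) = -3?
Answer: -1315/29 ≈ -45.345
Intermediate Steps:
N(E, h) = -10 (N(E, h) = -7 - 3 = -10)
n(H) = 6 + H (n(H) = H + 6 = 6 + H)
N(-5, 13)/(n(-9) + 32) - 45 = -10/((6 - 9) + 32) - 45 = -10/(-3 + 32) - 45 = -10/29 - 45 = -1315/29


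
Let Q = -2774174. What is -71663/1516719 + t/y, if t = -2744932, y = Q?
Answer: 1982242443373/2103821207553 ≈ 0.94221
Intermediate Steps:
y = -2774174
-71663/1516719 + t/y = -71663/1516719 - 2744932/(-2774174) = -71663*1/1516719 - 2744932*(-1/2774174) = -71663/1516719 + 1372466/1387087 = 1982242443373/2103821207553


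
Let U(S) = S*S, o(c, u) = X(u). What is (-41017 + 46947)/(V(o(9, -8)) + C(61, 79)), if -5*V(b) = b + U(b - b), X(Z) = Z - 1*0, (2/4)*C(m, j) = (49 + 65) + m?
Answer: 14825/879 ≈ 16.866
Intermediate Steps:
C(m, j) = 228 + 2*m (C(m, j) = 2*((49 + 65) + m) = 2*(114 + m) = 228 + 2*m)
X(Z) = Z (X(Z) = Z + 0 = Z)
o(c, u) = u
U(S) = S²
V(b) = -b/5 (V(b) = -(b + (b - b)²)/5 = -(b + 0²)/5 = -(b + 0)/5 = -b/5)
(-41017 + 46947)/(V(o(9, -8)) + C(61, 79)) = (-41017 + 46947)/(-⅕*(-8) + (228 + 2*61)) = 5930/(8/5 + (228 + 122)) = 5930/(8/5 + 350) = 5930/(1758/5) = 5930*(5/1758) = 14825/879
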